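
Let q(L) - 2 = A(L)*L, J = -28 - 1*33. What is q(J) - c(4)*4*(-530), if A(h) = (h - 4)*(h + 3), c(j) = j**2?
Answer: -196048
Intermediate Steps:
J = -61 (J = -28 - 33 = -61)
A(h) = (-4 + h)*(3 + h)
q(L) = 2 + L*(-12 + L**2 - L) (q(L) = 2 + (-12 + L**2 - L)*L = 2 + L*(-12 + L**2 - L))
q(J) - c(4)*4*(-530) = (2 - 1*(-61)*(12 - 61 - 1*(-61)**2)) - 4**2*4*(-530) = (2 - 1*(-61)*(12 - 61 - 1*3721)) - 16*4*(-530) = (2 - 1*(-61)*(12 - 61 - 3721)) - 64*(-530) = (2 - 1*(-61)*(-3770)) - 1*(-33920) = (2 - 229970) + 33920 = -229968 + 33920 = -196048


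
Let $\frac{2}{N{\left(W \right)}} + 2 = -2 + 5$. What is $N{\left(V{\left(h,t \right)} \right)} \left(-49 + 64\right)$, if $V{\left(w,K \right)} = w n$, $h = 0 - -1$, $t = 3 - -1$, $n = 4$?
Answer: $30$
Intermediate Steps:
$t = 4$ ($t = 3 + 1 = 4$)
$h = 1$ ($h = 0 + 1 = 1$)
$V{\left(w,K \right)} = 4 w$ ($V{\left(w,K \right)} = w 4 = 4 w$)
$N{\left(W \right)} = 2$ ($N{\left(W \right)} = \frac{2}{-2 + \left(-2 + 5\right)} = \frac{2}{-2 + 3} = \frac{2}{1} = 2 \cdot 1 = 2$)
$N{\left(V{\left(h,t \right)} \right)} \left(-49 + 64\right) = 2 \left(-49 + 64\right) = 2 \cdot 15 = 30$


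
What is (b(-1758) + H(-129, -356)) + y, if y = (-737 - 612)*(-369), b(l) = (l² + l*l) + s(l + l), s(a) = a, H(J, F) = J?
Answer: 6675264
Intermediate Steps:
b(l) = 2*l + 2*l² (b(l) = (l² + l*l) + (l + l) = (l² + l²) + 2*l = 2*l² + 2*l = 2*l + 2*l²)
y = 497781 (y = -1349*(-369) = 497781)
(b(-1758) + H(-129, -356)) + y = (2*(-1758)*(1 - 1758) - 129) + 497781 = (2*(-1758)*(-1757) - 129) + 497781 = (6177612 - 129) + 497781 = 6177483 + 497781 = 6675264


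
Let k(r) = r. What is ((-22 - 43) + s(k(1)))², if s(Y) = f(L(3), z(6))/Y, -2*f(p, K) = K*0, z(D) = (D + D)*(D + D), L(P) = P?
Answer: 4225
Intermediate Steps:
z(D) = 4*D² (z(D) = (2*D)*(2*D) = 4*D²)
f(p, K) = 0 (f(p, K) = -K*0/2 = -½*0 = 0)
s(Y) = 0 (s(Y) = 0/Y = 0)
((-22 - 43) + s(k(1)))² = ((-22 - 43) + 0)² = (-65 + 0)² = (-65)² = 4225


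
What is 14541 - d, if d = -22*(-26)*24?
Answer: 813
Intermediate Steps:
d = 13728 (d = 572*24 = 13728)
14541 - d = 14541 - 1*13728 = 14541 - 13728 = 813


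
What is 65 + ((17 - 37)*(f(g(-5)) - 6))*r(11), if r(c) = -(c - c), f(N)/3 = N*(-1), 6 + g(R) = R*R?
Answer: 65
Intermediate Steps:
g(R) = -6 + R² (g(R) = -6 + R*R = -6 + R²)
f(N) = -3*N (f(N) = 3*(N*(-1)) = 3*(-N) = -3*N)
r(c) = 0 (r(c) = -1*0 = 0)
65 + ((17 - 37)*(f(g(-5)) - 6))*r(11) = 65 + ((17 - 37)*(-3*(-6 + (-5)²) - 6))*0 = 65 - 20*(-3*(-6 + 25) - 6)*0 = 65 - 20*(-3*19 - 6)*0 = 65 - 20*(-57 - 6)*0 = 65 - 20*(-63)*0 = 65 + 1260*0 = 65 + 0 = 65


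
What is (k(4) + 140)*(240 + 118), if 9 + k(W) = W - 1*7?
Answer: 45824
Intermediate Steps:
k(W) = -16 + W (k(W) = -9 + (W - 1*7) = -9 + (W - 7) = -9 + (-7 + W) = -16 + W)
(k(4) + 140)*(240 + 118) = ((-16 + 4) + 140)*(240 + 118) = (-12 + 140)*358 = 128*358 = 45824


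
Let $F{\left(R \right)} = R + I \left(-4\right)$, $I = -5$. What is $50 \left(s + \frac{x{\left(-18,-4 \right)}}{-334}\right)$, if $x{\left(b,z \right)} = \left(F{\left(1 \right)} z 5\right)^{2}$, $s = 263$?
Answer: $- \frac{2213950}{167} \approx -13257.0$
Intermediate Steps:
$F{\left(R \right)} = 20 + R$ ($F{\left(R \right)} = R - -20 = R + 20 = 20 + R$)
$x{\left(b,z \right)} = 11025 z^{2}$ ($x{\left(b,z \right)} = \left(\left(20 + 1\right) z 5\right)^{2} = \left(21 z 5\right)^{2} = \left(105 z\right)^{2} = 11025 z^{2}$)
$50 \left(s + \frac{x{\left(-18,-4 \right)}}{-334}\right) = 50 \left(263 + \frac{11025 \left(-4\right)^{2}}{-334}\right) = 50 \left(263 + 11025 \cdot 16 \left(- \frac{1}{334}\right)\right) = 50 \left(263 + 176400 \left(- \frac{1}{334}\right)\right) = 50 \left(263 - \frac{88200}{167}\right) = 50 \left(- \frac{44279}{167}\right) = - \frac{2213950}{167}$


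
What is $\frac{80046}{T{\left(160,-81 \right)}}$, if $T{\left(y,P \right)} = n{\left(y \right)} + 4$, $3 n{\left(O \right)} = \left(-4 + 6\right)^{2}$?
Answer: $\frac{120069}{8} \approx 15009.0$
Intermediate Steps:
$n{\left(O \right)} = \frac{4}{3}$ ($n{\left(O \right)} = \frac{\left(-4 + 6\right)^{2}}{3} = \frac{2^{2}}{3} = \frac{1}{3} \cdot 4 = \frac{4}{3}$)
$T{\left(y,P \right)} = \frac{16}{3}$ ($T{\left(y,P \right)} = \frac{4}{3} + 4 = \frac{16}{3}$)
$\frac{80046}{T{\left(160,-81 \right)}} = \frac{80046}{\frac{16}{3}} = 80046 \cdot \frac{3}{16} = \frac{120069}{8}$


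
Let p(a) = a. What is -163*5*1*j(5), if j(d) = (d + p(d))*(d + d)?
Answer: -81500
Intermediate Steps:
j(d) = 4*d² (j(d) = (d + d)*(d + d) = (2*d)*(2*d) = 4*d²)
-163*5*1*j(5) = -163*5*1*4*5² = -815*4*25 = -815*100 = -163*500 = -81500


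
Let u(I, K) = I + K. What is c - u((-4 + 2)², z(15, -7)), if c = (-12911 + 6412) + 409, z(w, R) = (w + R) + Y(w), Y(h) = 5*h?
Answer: -6177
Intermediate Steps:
z(w, R) = R + 6*w (z(w, R) = (w + R) + 5*w = (R + w) + 5*w = R + 6*w)
c = -6090 (c = -6499 + 409 = -6090)
c - u((-4 + 2)², z(15, -7)) = -6090 - ((-4 + 2)² + (-7 + 6*15)) = -6090 - ((-2)² + (-7 + 90)) = -6090 - (4 + 83) = -6090 - 1*87 = -6090 - 87 = -6177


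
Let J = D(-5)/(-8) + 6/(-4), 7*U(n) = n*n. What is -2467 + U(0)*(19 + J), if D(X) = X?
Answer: -2467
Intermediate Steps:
U(n) = n**2/7 (U(n) = (n*n)/7 = n**2/7)
J = -7/8 (J = -5/(-8) + 6/(-4) = -5*(-1/8) + 6*(-1/4) = 5/8 - 3/2 = -7/8 ≈ -0.87500)
-2467 + U(0)*(19 + J) = -2467 + ((1/7)*0**2)*(19 - 7/8) = -2467 + ((1/7)*0)*(145/8) = -2467 + 0*(145/8) = -2467 + 0 = -2467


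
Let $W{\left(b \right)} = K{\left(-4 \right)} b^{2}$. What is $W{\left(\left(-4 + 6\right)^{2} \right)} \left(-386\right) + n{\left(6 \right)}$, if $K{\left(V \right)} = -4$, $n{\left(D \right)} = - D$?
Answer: $24698$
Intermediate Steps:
$W{\left(b \right)} = - 4 b^{2}$
$W{\left(\left(-4 + 6\right)^{2} \right)} \left(-386\right) + n{\left(6 \right)} = - 4 \left(\left(-4 + 6\right)^{2}\right)^{2} \left(-386\right) - 6 = - 4 \left(2^{2}\right)^{2} \left(-386\right) - 6 = - 4 \cdot 4^{2} \left(-386\right) - 6 = \left(-4\right) 16 \left(-386\right) - 6 = \left(-64\right) \left(-386\right) - 6 = 24704 - 6 = 24698$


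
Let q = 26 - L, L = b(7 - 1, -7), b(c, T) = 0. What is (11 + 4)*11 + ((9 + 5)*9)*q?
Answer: 3441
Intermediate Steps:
L = 0
q = 26 (q = 26 - 1*0 = 26 + 0 = 26)
(11 + 4)*11 + ((9 + 5)*9)*q = (11 + 4)*11 + ((9 + 5)*9)*26 = 15*11 + (14*9)*26 = 165 + 126*26 = 165 + 3276 = 3441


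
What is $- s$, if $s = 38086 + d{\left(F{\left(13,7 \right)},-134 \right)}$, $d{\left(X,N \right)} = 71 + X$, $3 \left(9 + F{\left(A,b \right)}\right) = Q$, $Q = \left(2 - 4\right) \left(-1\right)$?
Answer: $- \frac{114446}{3} \approx -38149.0$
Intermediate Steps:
$Q = 2$ ($Q = \left(-2\right) \left(-1\right) = 2$)
$F{\left(A,b \right)} = - \frac{25}{3}$ ($F{\left(A,b \right)} = -9 + \frac{1}{3} \cdot 2 = -9 + \frac{2}{3} = - \frac{25}{3}$)
$s = \frac{114446}{3}$ ($s = 38086 + \left(71 - \frac{25}{3}\right) = 38086 + \frac{188}{3} = \frac{114446}{3} \approx 38149.0$)
$- s = \left(-1\right) \frac{114446}{3} = - \frac{114446}{3}$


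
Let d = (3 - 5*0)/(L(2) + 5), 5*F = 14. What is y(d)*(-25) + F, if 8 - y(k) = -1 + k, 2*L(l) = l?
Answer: -2097/10 ≈ -209.70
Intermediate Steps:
F = 14/5 (F = (⅕)*14 = 14/5 ≈ 2.8000)
L(l) = l/2
d = ½ (d = (3 - 5*0)/((½)*2 + 5) = (3 + 0)/(1 + 5) = 3/6 = 3*(⅙) = ½ ≈ 0.50000)
y(k) = 9 - k (y(k) = 8 - (-1 + k) = 8 + (1 - k) = 9 - k)
y(d)*(-25) + F = (9 - 1*½)*(-25) + 14/5 = (9 - ½)*(-25) + 14/5 = (17/2)*(-25) + 14/5 = -425/2 + 14/5 = -2097/10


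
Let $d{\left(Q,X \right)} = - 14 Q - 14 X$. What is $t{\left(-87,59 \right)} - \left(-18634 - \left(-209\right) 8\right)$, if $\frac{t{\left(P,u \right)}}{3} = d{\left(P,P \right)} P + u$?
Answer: $-618657$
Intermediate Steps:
$t{\left(P,u \right)} = - 84 P^{2} + 3 u$ ($t{\left(P,u \right)} = 3 \left(\left(- 14 P - 14 P\right) P + u\right) = 3 \left(- 28 P P + u\right) = 3 \left(- 28 P^{2} + u\right) = 3 \left(u - 28 P^{2}\right) = - 84 P^{2} + 3 u$)
$t{\left(-87,59 \right)} - \left(-18634 - \left(-209\right) 8\right) = \left(- 84 \left(-87\right)^{2} + 3 \cdot 59\right) - \left(-18634 - \left(-209\right) 8\right) = \left(\left(-84\right) 7569 + 177\right) - \left(-18634 - -1672\right) = \left(-635796 + 177\right) - \left(-18634 + 1672\right) = -635619 - -16962 = -635619 + 16962 = -618657$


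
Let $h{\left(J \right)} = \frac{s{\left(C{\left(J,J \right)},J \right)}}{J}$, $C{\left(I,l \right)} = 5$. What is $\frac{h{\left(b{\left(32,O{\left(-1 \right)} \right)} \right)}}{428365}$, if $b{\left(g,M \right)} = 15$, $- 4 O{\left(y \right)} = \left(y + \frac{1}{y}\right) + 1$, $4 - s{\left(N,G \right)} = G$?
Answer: $- \frac{11}{6425475} \approx -1.7119 \cdot 10^{-6}$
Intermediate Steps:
$s{\left(N,G \right)} = 4 - G$
$O{\left(y \right)} = - \frac{1}{4} - \frac{y}{4} - \frac{1}{4 y}$ ($O{\left(y \right)} = - \frac{\left(y + \frac{1}{y}\right) + 1}{4} = - \frac{1 + y + \frac{1}{y}}{4} = - \frac{1}{4} - \frac{y}{4} - \frac{1}{4 y}$)
$h{\left(J \right)} = \frac{4 - J}{J}$
$\frac{h{\left(b{\left(32,O{\left(-1 \right)} \right)} \right)}}{428365} = \frac{\frac{1}{15} \left(4 - 15\right)}{428365} = \frac{4 - 15}{15} \cdot \frac{1}{428365} = \frac{1}{15} \left(-11\right) \frac{1}{428365} = \left(- \frac{11}{15}\right) \frac{1}{428365} = - \frac{11}{6425475}$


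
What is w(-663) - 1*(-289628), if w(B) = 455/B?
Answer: 14770993/51 ≈ 2.8963e+5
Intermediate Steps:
w(-663) - 1*(-289628) = 455/(-663) - 1*(-289628) = 455*(-1/663) + 289628 = -35/51 + 289628 = 14770993/51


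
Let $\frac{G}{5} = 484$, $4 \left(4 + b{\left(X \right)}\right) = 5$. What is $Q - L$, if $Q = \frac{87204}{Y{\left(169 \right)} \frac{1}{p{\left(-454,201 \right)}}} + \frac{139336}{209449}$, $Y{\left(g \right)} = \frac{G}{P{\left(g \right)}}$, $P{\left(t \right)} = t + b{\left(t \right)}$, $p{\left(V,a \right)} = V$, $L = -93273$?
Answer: $- \frac{133130342850013}{50686658} \approx -2.6265 \cdot 10^{6}$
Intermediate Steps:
$b{\left(X \right)} = - \frac{11}{4}$ ($b{\left(X \right)} = -4 + \frac{1}{4} \cdot 5 = -4 + \frac{5}{4} = - \frac{11}{4}$)
$G = 2420$ ($G = 5 \cdot 484 = 2420$)
$P{\left(t \right)} = - \frac{11}{4} + t$ ($P{\left(t \right)} = t - \frac{11}{4} = - \frac{11}{4} + t$)
$Y{\left(g \right)} = \frac{2420}{- \frac{11}{4} + g}$
$Q = - \frac{137858039501647}{50686658}$ ($Q = \frac{87204}{\frac{9680}{-11 + 4 \cdot 169} \frac{1}{-454}} + \frac{139336}{209449} = \frac{87204}{\frac{9680}{-11 + 676} \left(- \frac{1}{454}\right)} + 139336 \cdot \frac{1}{209449} = \frac{87204}{\frac{9680}{665} \left(- \frac{1}{454}\right)} + \frac{139336}{209449} = \frac{87204}{9680 \cdot \frac{1}{665} \left(- \frac{1}{454}\right)} + \frac{139336}{209449} = \frac{87204}{\frac{1936}{133} \left(- \frac{1}{454}\right)} + \frac{139336}{209449} = \frac{87204}{- \frac{968}{30191}} + \frac{139336}{209449} = 87204 \left(- \frac{30191}{968}\right) + \frac{139336}{209449} = - \frac{658193991}{242} + \frac{139336}{209449} = - \frac{137858039501647}{50686658} \approx -2.7198 \cdot 10^{6}$)
$Q - L = - \frac{137858039501647}{50686658} - -93273 = - \frac{137858039501647}{50686658} + 93273 = - \frac{133130342850013}{50686658}$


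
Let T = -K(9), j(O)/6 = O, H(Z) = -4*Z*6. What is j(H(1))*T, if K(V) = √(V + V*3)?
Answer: 864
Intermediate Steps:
H(Z) = -24*Z
j(O) = 6*O
K(V) = 2*√V (K(V) = √(V + 3*V) = √(4*V) = 2*√V)
T = -6 (T = -2*√9 = -2*3 = -1*6 = -6)
j(H(1))*T = (6*(-24*1))*(-6) = (6*(-24))*(-6) = -144*(-6) = 864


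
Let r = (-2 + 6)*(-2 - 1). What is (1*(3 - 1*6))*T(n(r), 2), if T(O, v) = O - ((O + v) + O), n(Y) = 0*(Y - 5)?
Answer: 6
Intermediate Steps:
r = -12 (r = 4*(-3) = -12)
n(Y) = 0 (n(Y) = 0*(-5 + Y) = 0)
T(O, v) = -O - v (T(O, v) = O - (v + 2*O) = O + (-v - 2*O) = -O - v)
(1*(3 - 1*6))*T(n(r), 2) = (1*(3 - 1*6))*(-1*0 - 1*2) = (1*(3 - 6))*(0 - 2) = (1*(-3))*(-2) = -3*(-2) = 6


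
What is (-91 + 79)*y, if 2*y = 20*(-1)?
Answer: 120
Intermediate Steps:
y = -10 (y = (20*(-1))/2 = (½)*(-20) = -10)
(-91 + 79)*y = (-91 + 79)*(-10) = -12*(-10) = 120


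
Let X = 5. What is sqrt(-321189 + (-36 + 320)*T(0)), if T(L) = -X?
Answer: I*sqrt(322609) ≈ 567.99*I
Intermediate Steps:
T(L) = -5 (T(L) = -1*5 = -5)
sqrt(-321189 + (-36 + 320)*T(0)) = sqrt(-321189 + (-36 + 320)*(-5)) = sqrt(-321189 + 284*(-5)) = sqrt(-321189 - 1420) = sqrt(-322609) = I*sqrt(322609)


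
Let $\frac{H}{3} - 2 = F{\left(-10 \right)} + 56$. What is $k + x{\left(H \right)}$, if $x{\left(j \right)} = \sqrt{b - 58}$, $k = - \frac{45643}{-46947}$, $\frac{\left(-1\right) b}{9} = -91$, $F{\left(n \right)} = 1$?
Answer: $\frac{45643}{46947} + \sqrt{761} \approx 28.558$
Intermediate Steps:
$b = 819$ ($b = \left(-9\right) \left(-91\right) = 819$)
$k = \frac{45643}{46947}$ ($k = \left(-45643\right) \left(- \frac{1}{46947}\right) = \frac{45643}{46947} \approx 0.97222$)
$H = 177$ ($H = 6 + 3 \left(1 + 56\right) = 6 + 3 \cdot 57 = 6 + 171 = 177$)
$x{\left(j \right)} = \sqrt{761}$ ($x{\left(j \right)} = \sqrt{819 - 58} = \sqrt{761}$)
$k + x{\left(H \right)} = \frac{45643}{46947} + \sqrt{761}$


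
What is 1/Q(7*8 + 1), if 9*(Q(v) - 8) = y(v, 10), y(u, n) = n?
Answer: 9/82 ≈ 0.10976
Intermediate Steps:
Q(v) = 82/9 (Q(v) = 8 + (⅑)*10 = 8 + 10/9 = 82/9)
1/Q(7*8 + 1) = 1/(82/9) = 9/82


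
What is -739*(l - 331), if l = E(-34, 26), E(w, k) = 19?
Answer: 230568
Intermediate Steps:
l = 19
-739*(l - 331) = -739*(19 - 331) = -739*(-312) = 230568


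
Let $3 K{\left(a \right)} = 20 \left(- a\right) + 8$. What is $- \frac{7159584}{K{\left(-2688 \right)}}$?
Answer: $- \frac{2684844}{6721} \approx -399.47$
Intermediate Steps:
$K{\left(a \right)} = \frac{8}{3} - \frac{20 a}{3}$ ($K{\left(a \right)} = \frac{20 \left(- a\right) + 8}{3} = \frac{- 20 a + 8}{3} = \frac{8 - 20 a}{3} = \frac{8}{3} - \frac{20 a}{3}$)
$- \frac{7159584}{K{\left(-2688 \right)}} = - \frac{7159584}{\frac{8}{3} - -17920} = - \frac{7159584}{\frac{8}{3} + 17920} = - \frac{7159584}{\frac{53768}{3}} = \left(-7159584\right) \frac{3}{53768} = - \frac{2684844}{6721}$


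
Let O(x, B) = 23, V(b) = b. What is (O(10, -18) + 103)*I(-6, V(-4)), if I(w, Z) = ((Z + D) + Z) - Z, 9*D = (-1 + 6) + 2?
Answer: -406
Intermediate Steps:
D = 7/9 (D = ((-1 + 6) + 2)/9 = (5 + 2)/9 = (⅑)*7 = 7/9 ≈ 0.77778)
I(w, Z) = 7/9 + Z (I(w, Z) = ((Z + 7/9) + Z) - Z = ((7/9 + Z) + Z) - Z = (7/9 + 2*Z) - Z = 7/9 + Z)
(O(10, -18) + 103)*I(-6, V(-4)) = (23 + 103)*(7/9 - 4) = 126*(-29/9) = -406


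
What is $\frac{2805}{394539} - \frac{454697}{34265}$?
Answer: $- \frac{59766528786}{4506292945} \approx -13.263$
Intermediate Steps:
$\frac{2805}{394539} - \frac{454697}{34265} = 2805 \cdot \frac{1}{394539} - \frac{454697}{34265} = \frac{935}{131513} - \frac{454697}{34265} = - \frac{59766528786}{4506292945}$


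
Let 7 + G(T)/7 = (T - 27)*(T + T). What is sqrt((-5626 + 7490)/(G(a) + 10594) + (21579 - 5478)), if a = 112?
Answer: sqrt(13322384271317)/28765 ≈ 126.89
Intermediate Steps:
G(T) = -49 + 14*T*(-27 + T) (G(T) = -49 + 7*((T - 27)*(T + T)) = -49 + 7*((-27 + T)*(2*T)) = -49 + 7*(2*T*(-27 + T)) = -49 + 14*T*(-27 + T))
sqrt((-5626 + 7490)/(G(a) + 10594) + (21579 - 5478)) = sqrt((-5626 + 7490)/((-49 - 378*112 + 14*112**2) + 10594) + (21579 - 5478)) = sqrt(1864/((-49 - 42336 + 14*12544) + 10594) + 16101) = sqrt(1864/((-49 - 42336 + 175616) + 10594) + 16101) = sqrt(1864/(133231 + 10594) + 16101) = sqrt(1864/143825 + 16101) = sqrt(2315728189/143825) = sqrt(13322384271317)/28765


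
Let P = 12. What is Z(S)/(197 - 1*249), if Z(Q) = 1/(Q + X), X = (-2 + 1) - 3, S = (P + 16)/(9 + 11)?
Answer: 5/676 ≈ 0.0073965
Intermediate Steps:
S = 7/5 (S = (12 + 16)/(9 + 11) = 28/20 = 28*(1/20) = 7/5 ≈ 1.4000)
X = -4 (X = -1 - 3 = -4)
Z(Q) = 1/(-4 + Q) (Z(Q) = 1/(Q - 4) = 1/(-4 + Q))
Z(S)/(197 - 1*249) = 1/((-4 + 7/5)*(197 - 1*249)) = 1/((-13/5)*(197 - 249)) = -5/13/(-52) = -5/13*(-1/52) = 5/676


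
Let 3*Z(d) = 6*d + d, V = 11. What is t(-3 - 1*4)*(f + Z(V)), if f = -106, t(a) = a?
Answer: 1687/3 ≈ 562.33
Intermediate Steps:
Z(d) = 7*d/3 (Z(d) = (6*d + d)/3 = (7*d)/3 = 7*d/3)
t(-3 - 1*4)*(f + Z(V)) = (-3 - 1*4)*(-106 + (7/3)*11) = (-3 - 4)*(-106 + 77/3) = -7*(-241/3) = 1687/3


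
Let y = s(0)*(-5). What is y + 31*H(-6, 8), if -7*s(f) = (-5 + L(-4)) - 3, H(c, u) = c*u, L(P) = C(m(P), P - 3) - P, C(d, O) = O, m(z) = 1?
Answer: -10471/7 ≈ -1495.9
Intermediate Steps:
L(P) = -3 (L(P) = (P - 3) - P = (-3 + P) - P = -3)
s(f) = 11/7 (s(f) = -((-5 - 3) - 3)/7 = -(-8 - 3)/7 = -⅐*(-11) = 11/7)
y = -55/7 (y = (11/7)*(-5) = -55/7 ≈ -7.8571)
y + 31*H(-6, 8) = -55/7 + 31*(-6*8) = -55/7 + 31*(-48) = -55/7 - 1488 = -10471/7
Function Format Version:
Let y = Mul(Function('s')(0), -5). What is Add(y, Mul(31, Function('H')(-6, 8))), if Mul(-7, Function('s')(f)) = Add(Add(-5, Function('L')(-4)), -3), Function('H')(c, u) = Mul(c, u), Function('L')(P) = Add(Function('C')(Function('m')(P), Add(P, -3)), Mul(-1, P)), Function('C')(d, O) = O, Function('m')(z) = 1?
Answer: Rational(-10471, 7) ≈ -1495.9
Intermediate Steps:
Function('L')(P) = -3 (Function('L')(P) = Add(Add(P, -3), Mul(-1, P)) = Add(Add(-3, P), Mul(-1, P)) = -3)
Function('s')(f) = Rational(11, 7) (Function('s')(f) = Mul(Rational(-1, 7), Add(Add(-5, -3), -3)) = Mul(Rational(-1, 7), Add(-8, -3)) = Mul(Rational(-1, 7), -11) = Rational(11, 7))
y = Rational(-55, 7) (y = Mul(Rational(11, 7), -5) = Rational(-55, 7) ≈ -7.8571)
Add(y, Mul(31, Function('H')(-6, 8))) = Add(Rational(-55, 7), Mul(31, Mul(-6, 8))) = Add(Rational(-55, 7), Mul(31, -48)) = Add(Rational(-55, 7), -1488) = Rational(-10471, 7)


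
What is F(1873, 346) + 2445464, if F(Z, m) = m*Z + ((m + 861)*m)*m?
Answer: 147590734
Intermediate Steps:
F(Z, m) = Z*m + m²*(861 + m) (F(Z, m) = Z*m + ((861 + m)*m)*m = Z*m + (m*(861 + m))*m = Z*m + m²*(861 + m))
F(1873, 346) + 2445464 = 346*(1873 + 346² + 861*346) + 2445464 = 346*(1873 + 119716 + 297906) + 2445464 = 346*419495 + 2445464 = 145145270 + 2445464 = 147590734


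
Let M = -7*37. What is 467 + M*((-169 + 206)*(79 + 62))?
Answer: -1350736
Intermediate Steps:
M = -259
467 + M*((-169 + 206)*(79 + 62)) = 467 - 259*(-169 + 206)*(79 + 62) = 467 - 9583*141 = 467 - 259*5217 = 467 - 1351203 = -1350736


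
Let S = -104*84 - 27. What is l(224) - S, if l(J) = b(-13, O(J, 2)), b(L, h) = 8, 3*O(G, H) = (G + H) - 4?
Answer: 8771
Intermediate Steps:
O(G, H) = -4/3 + G/3 + H/3 (O(G, H) = ((G + H) - 4)/3 = (-4 + G + H)/3 = -4/3 + G/3 + H/3)
l(J) = 8
S = -8763 (S = -8736 - 27 = -8763)
l(224) - S = 8 - 1*(-8763) = 8 + 8763 = 8771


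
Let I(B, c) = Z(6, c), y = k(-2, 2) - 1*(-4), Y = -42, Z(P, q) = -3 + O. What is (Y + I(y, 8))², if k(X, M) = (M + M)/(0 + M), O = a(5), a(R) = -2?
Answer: 2209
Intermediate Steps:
O = -2
Z(P, q) = -5 (Z(P, q) = -3 - 2 = -5)
k(X, M) = 2 (k(X, M) = (2*M)/M = 2)
y = 6 (y = 2 - 1*(-4) = 2 + 4 = 6)
I(B, c) = -5
(Y + I(y, 8))² = (-42 - 5)² = (-47)² = 2209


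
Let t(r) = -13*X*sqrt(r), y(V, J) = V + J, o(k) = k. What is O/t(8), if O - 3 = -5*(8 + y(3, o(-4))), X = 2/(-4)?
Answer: -16*sqrt(2)/13 ≈ -1.7406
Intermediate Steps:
X = -1/2 (X = 2*(-1/4) = -1/2 ≈ -0.50000)
y(V, J) = J + V
O = -32 (O = 3 - 5*(8 + (-4 + 3)) = 3 - 5*(8 - 1) = 3 - 5*7 = 3 - 35 = -32)
t(r) = 13*sqrt(r)/2 (t(r) = -(-13)*sqrt(r)/2 = 13*sqrt(r)/2)
O/t(8) = -32*sqrt(2)/26 = -16*sqrt(2)/13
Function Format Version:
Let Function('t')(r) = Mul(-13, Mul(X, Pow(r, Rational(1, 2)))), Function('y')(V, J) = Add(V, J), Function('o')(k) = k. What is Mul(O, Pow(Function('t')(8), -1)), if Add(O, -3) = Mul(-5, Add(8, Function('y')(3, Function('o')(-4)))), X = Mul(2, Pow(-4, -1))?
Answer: Mul(Rational(-16, 13), Pow(2, Rational(1, 2))) ≈ -1.7406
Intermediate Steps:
X = Rational(-1, 2) (X = Mul(2, Rational(-1, 4)) = Rational(-1, 2) ≈ -0.50000)
Function('y')(V, J) = Add(J, V)
O = -32 (O = Add(3, Mul(-5, Add(8, Add(-4, 3)))) = Add(3, Mul(-5, Add(8, -1))) = Add(3, Mul(-5, 7)) = Add(3, -35) = -32)
Function('t')(r) = Mul(Rational(13, 2), Pow(r, Rational(1, 2))) (Function('t')(r) = Mul(-13, Mul(Rational(-1, 2), Pow(r, Rational(1, 2)))) = Mul(Rational(13, 2), Pow(r, Rational(1, 2))))
Mul(O, Pow(Function('t')(8), -1)) = Mul(-32, Pow(Mul(Rational(13, 2), Pow(8, Rational(1, 2))), -1)) = Mul(-32, Pow(Mul(Rational(13, 2), Mul(2, Pow(2, Rational(1, 2)))), -1)) = Mul(-32, Pow(Mul(13, Pow(2, Rational(1, 2))), -1)) = Mul(-32, Mul(Rational(1, 26), Pow(2, Rational(1, 2)))) = Mul(Rational(-16, 13), Pow(2, Rational(1, 2)))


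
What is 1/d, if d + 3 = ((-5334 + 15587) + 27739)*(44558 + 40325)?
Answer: 1/3224874933 ≈ 3.1009e-10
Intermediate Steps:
d = 3224874933 (d = -3 + ((-5334 + 15587) + 27739)*(44558 + 40325) = -3 + (10253 + 27739)*84883 = -3 + 37992*84883 = -3 + 3224874936 = 3224874933)
1/d = 1/3224874933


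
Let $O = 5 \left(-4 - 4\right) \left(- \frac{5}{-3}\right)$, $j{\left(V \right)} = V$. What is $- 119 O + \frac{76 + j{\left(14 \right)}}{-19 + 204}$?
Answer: $\frac{880654}{111} \approx 7933.8$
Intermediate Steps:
$O = - \frac{200}{3}$ ($O = 5 \left(- 8 \left(\left(-5\right) \left(- \frac{1}{3}\right)\right)\right) = 5 \left(\left(-8\right) \frac{5}{3}\right) = 5 \left(- \frac{40}{3}\right) = - \frac{200}{3} \approx -66.667$)
$- 119 O + \frac{76 + j{\left(14 \right)}}{-19 + 204} = \left(-119\right) \left(- \frac{200}{3}\right) + \frac{76 + 14}{-19 + 204} = \frac{23800}{3} + \frac{90}{185} = \frac{23800}{3} + 90 \cdot \frac{1}{185} = \frac{23800}{3} + \frac{18}{37} = \frac{880654}{111}$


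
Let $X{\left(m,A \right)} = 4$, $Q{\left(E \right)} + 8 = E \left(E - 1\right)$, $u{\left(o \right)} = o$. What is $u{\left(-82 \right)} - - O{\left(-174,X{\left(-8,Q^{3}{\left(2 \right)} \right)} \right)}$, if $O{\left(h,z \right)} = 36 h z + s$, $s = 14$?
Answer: $-25124$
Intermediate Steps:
$Q{\left(E \right)} = -8 + E \left(-1 + E\right)$ ($Q{\left(E \right)} = -8 + E \left(E - 1\right) = -8 + E \left(-1 + E\right)$)
$O{\left(h,z \right)} = 14 + 36 h z$ ($O{\left(h,z \right)} = 36 h z + 14 = 14 + 36 h z$)
$u{\left(-82 \right)} - - O{\left(-174,X{\left(-8,Q^{3}{\left(2 \right)} \right)} \right)} = -82 - - (14 + 36 \left(-174\right) 4) = -82 - - (14 - 25056) = -82 - \left(-1\right) \left(-25042\right) = -82 - 25042 = -25124$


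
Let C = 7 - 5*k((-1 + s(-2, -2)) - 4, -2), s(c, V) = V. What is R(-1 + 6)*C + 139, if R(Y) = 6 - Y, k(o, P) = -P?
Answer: 136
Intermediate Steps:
C = -3 (C = 7 - (-5)*(-2) = 7 - 5*2 = 7 - 10 = -3)
R(-1 + 6)*C + 139 = (6 - (-1 + 6))*(-3) + 139 = (6 - 1*5)*(-3) + 139 = (6 - 5)*(-3) + 139 = 1*(-3) + 139 = -3 + 139 = 136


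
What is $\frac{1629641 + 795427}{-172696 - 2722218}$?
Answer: $- \frac{1212534}{1447457} \approx -0.8377$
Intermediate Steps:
$\frac{1629641 + 795427}{-172696 - 2722218} = \frac{2425068}{-2894914} = 2425068 \left(- \frac{1}{2894914}\right) = - \frac{1212534}{1447457}$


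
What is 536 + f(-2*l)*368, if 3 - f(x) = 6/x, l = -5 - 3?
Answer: 1502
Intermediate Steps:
l = -8
f(x) = 3 - 6/x
536 + f(-2*l)*368 = 536 + (3 - 6/((-2*(-8))))*368 = 536 + (3 - 6/16)*368 = 536 + (3 - 6*1/16)*368 = 536 + (3 - 3/8)*368 = 536 + (21/8)*368 = 536 + 966 = 1502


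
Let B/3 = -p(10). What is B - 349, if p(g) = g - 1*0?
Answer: -379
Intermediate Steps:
p(g) = g (p(g) = g + 0 = g)
B = -30 (B = 3*(-1*10) = 3*(-10) = -30)
B - 349 = -30 - 349 = -379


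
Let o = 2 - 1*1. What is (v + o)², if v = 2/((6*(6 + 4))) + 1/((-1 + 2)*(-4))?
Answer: 2209/3600 ≈ 0.61361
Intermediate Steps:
o = 1 (o = 2 - 1 = 1)
v = -13/60 (v = 2/((6*10)) + 1/(1*(-4)) = 2/60 + 1/(-4) = 2*(1/60) + 1*(-¼) = 1/30 - ¼ = -13/60 ≈ -0.21667)
(v + o)² = (-13/60 + 1)² = (47/60)² = 2209/3600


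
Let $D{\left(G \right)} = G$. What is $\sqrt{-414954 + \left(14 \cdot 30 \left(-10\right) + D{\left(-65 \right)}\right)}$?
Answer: $i \sqrt{419219} \approx 647.47 i$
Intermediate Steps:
$\sqrt{-414954 + \left(14 \cdot 30 \left(-10\right) + D{\left(-65 \right)}\right)} = \sqrt{-414954 + \left(14 \cdot 30 \left(-10\right) - 65\right)} = \sqrt{-414954 + \left(420 \left(-10\right) - 65\right)} = \sqrt{-414954 - 4265} = \sqrt{-419219} = i \sqrt{419219}$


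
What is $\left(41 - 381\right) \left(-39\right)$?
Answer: $13260$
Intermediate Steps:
$\left(41 - 381\right) \left(-39\right) = \left(-340\right) \left(-39\right) = 13260$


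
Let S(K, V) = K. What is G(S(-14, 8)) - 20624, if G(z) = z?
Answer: -20638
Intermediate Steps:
G(S(-14, 8)) - 20624 = -14 - 20624 = -20638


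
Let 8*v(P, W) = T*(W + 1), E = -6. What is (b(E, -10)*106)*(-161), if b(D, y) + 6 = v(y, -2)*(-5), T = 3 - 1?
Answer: 162127/2 ≈ 81064.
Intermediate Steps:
T = 2
v(P, W) = 1/4 + W/4 (v(P, W) = (2*(W + 1))/8 = (2*(1 + W))/8 = (2 + 2*W)/8 = 1/4 + W/4)
b(D, y) = -19/4 (b(D, y) = -6 + (1/4 + (1/4)*(-2))*(-5) = -6 + (1/4 - 1/2)*(-5) = -6 - 1/4*(-5) = -6 + 5/4 = -19/4)
(b(E, -10)*106)*(-161) = -19/4*106*(-161) = -1007/2*(-161) = 162127/2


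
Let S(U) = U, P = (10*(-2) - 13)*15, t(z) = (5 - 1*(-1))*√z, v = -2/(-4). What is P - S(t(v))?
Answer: -495 - 3*√2 ≈ -499.24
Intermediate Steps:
v = ½ (v = -2*(-¼) = ½ ≈ 0.50000)
t(z) = 6*√z (t(z) = (5 + 1)*√z = 6*√z)
P = -495 (P = (-20 - 13)*15 = -33*15 = -495)
P - S(t(v)) = -495 - 6*√(½) = -495 - 6*√2/2 = -495 - 3*√2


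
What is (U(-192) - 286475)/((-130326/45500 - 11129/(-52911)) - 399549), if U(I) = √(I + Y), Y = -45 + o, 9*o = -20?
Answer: 49262455856250/68707202080999 - 57320250*I*√2153/68707202080999 ≈ 0.71699 - 3.871e-5*I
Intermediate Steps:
o = -20/9 (o = (⅑)*(-20) = -20/9 ≈ -2.2222)
Y = -425/9 (Y = -45 - 20/9 = -425/9 ≈ -47.222)
U(I) = √(-425/9 + I) (U(I) = √(I - 425/9) = √(-425/9 + I))
(U(-192) - 286475)/((-130326/45500 - 11129/(-52911)) - 399549) = (√(-425 + 9*(-192))/3 - 286475)/((-130326/45500 - 11129/(-52911)) - 399549) = (√(-425 - 1728)/3 - 286475)/((-130326*1/45500 - 11129*(-1/52911)) - 399549) = (√(-2153)/3 - 286475)/((-9309/3250 + 11129/52911) - 399549) = ((I*√2153)/3 - 286475)/(-456379249/171960750 - 399549) = (I*√2153/3 - 286475)/(-68707202080999/171960750) = (-286475 + I*√2153/3)*(-171960750/68707202080999) = 49262455856250/68707202080999 - 57320250*I*√2153/68707202080999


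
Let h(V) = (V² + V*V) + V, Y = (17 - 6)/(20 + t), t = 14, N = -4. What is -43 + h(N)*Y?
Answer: -577/17 ≈ -33.941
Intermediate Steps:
Y = 11/34 (Y = (17 - 6)/(20 + 14) = 11/34 ≈ 0.32353)
h(V) = V + 2*V² (h(V) = (V² + V²) + V = 2*V² + V = V + 2*V²)
-43 + h(N)*Y = -43 - 4*(1 + 2*(-4))*(11/34) = -43 - 4*(1 - 8)*(11/34) = -43 - 4*(-7)*(11/34) = -43 + 28*(11/34) = -43 + 154/17 = -577/17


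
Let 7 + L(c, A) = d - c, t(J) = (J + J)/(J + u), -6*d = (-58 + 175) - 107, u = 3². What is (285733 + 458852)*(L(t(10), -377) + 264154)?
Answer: 3736879515680/19 ≈ 1.9668e+11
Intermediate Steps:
u = 9
d = -5/3 (d = -((-58 + 175) - 107)/6 = -(117 - 107)/6 = -⅙*10 = -5/3 ≈ -1.6667)
t(J) = 2*J/(9 + J) (t(J) = (J + J)/(J + 9) = (2*J)/(9 + J) = 2*J/(9 + J))
L(c, A) = -26/3 - c (L(c, A) = -7 + (-5/3 - c) = -26/3 - c)
(285733 + 458852)*(L(t(10), -377) + 264154) = (285733 + 458852)*((-26/3 - 2*10/(9 + 10)) + 264154) = 744585*((-26/3 - 2*10/19) + 264154) = 744585*((-26/3 - 1*20/19) + 264154) = 744585*((-26/3 - 20/19) + 264154) = 744585*(-554/57 + 264154) = 744585*(15056224/57) = 3736879515680/19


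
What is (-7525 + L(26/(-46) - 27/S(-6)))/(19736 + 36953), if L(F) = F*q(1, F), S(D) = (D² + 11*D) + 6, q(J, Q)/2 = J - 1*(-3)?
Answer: -2084/15709 ≈ -0.13266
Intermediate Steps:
q(J, Q) = 6 + 2*J (q(J, Q) = 2*(J - 1*(-3)) = 2*(J + 3) = 2*(3 + J) = 6 + 2*J)
S(D) = 6 + D² + 11*D
L(F) = 8*F (L(F) = F*(6 + 2*1) = F*(6 + 2) = F*8 = 8*F)
(-7525 + L(26/(-46) - 27/S(-6)))/(19736 + 36953) = (-7525 + 8*(26/(-46) - 27/(6 + (-6)² + 11*(-6))))/(19736 + 36953) = (-7525 + 8*(26*(-1/46) - 27/(6 + 36 - 66)))/56689 = (-7525 + 8*(-13/23 - 27/(-24)))*(1/56689) = (-7525 + 8*(-13/23 - 27*(-1/24)))*(1/56689) = (-7525 + 8*(-13/23 + 9/8))*(1/56689) = (-7525 + 8*(103/184))*(1/56689) = (-7525 + 103/23)*(1/56689) = -172972/23*1/56689 = -2084/15709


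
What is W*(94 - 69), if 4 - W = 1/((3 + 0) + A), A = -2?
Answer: 75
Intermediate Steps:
W = 3 (W = 4 - 1/((3 + 0) - 2) = 4 - 1/(3 - 2) = 4 - 1/1 = 4 - 1*1 = 4 - 1 = 3)
W*(94 - 69) = 3*(94 - 69) = 3*25 = 75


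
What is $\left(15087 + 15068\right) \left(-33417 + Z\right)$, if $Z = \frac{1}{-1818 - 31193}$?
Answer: $- \frac{33264842571140}{33011} \approx -1.0077 \cdot 10^{9}$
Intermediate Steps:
$Z = - \frac{1}{33011}$ ($Z = \frac{1}{-1818 - 31193} = \frac{1}{-33011} = - \frac{1}{33011} \approx -3.0293 \cdot 10^{-5}$)
$\left(15087 + 15068\right) \left(-33417 + Z\right) = \left(15087 + 15068\right) \left(-33417 - \frac{1}{33011}\right) = 30155 \left(- \frac{1103128588}{33011}\right) = - \frac{33264842571140}{33011}$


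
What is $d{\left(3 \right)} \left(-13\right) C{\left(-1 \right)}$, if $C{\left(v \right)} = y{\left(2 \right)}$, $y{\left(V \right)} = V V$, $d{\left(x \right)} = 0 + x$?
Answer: $-156$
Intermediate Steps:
$d{\left(x \right)} = x$
$y{\left(V \right)} = V^{2}$
$C{\left(v \right)} = 4$ ($C{\left(v \right)} = 2^{2} = 4$)
$d{\left(3 \right)} \left(-13\right) C{\left(-1 \right)} = 3 \left(-13\right) 4 = \left(-39\right) 4 = -156$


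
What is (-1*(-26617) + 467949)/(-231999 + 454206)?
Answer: 494566/222207 ≈ 2.2257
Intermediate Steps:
(-1*(-26617) + 467949)/(-231999 + 454206) = (26617 + 467949)/222207 = 494566*(1/222207) = 494566/222207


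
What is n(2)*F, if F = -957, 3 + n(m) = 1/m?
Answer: 4785/2 ≈ 2392.5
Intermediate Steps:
n(m) = -3 + 1/m
n(2)*F = (-3 + 1/2)*(-957) = -5/2*(-957) = 4785/2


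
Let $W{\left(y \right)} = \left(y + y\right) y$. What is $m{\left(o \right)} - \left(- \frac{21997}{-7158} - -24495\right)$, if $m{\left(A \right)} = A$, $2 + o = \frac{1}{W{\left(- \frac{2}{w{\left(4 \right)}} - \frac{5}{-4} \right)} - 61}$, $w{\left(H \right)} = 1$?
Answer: $- \frac{84003016781}{3428682} \approx -24500.0$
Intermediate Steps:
$W{\left(y \right)} = 2 y^{2}$ ($W{\left(y \right)} = 2 y y = 2 y^{2}$)
$o = - \frac{966}{479}$ ($o = -2 + \frac{1}{2 \left(- \frac{2}{1} - \frac{5}{-4}\right)^{2} - 61} = -2 + \frac{1}{2 \left(\left(-2\right) 1 - - \frac{5}{4}\right)^{2} - 61} = -2 + \frac{1}{2 \left(-2 + \frac{5}{4}\right)^{2} - 61} = -2 + \frac{1}{2 \left(- \frac{3}{4}\right)^{2} - 61} = -2 + \frac{1}{2 \cdot \frac{9}{16} - 61} = -2 + \frac{1}{\frac{9}{8} - 61} = -2 + \frac{1}{- \frac{479}{8}} = -2 - \frac{8}{479} = - \frac{966}{479} \approx -2.0167$)
$m{\left(o \right)} - \left(- \frac{21997}{-7158} - -24495\right) = - \frac{966}{479} - \left(- \frac{21997}{-7158} - -24495\right) = - \frac{966}{479} - \left(\left(-21997\right) \left(- \frac{1}{7158}\right) + 24495\right) = - \frac{966}{479} - \left(\frac{21997}{7158} + 24495\right) = - \frac{966}{479} - \frac{175357207}{7158} = - \frac{84003016781}{3428682}$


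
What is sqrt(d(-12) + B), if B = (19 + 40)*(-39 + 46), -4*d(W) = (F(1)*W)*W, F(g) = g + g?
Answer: sqrt(341) ≈ 18.466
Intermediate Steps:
F(g) = 2*g
d(W) = -W**2/2 (d(W) = -(2*1)*W*W/4 = -2*W*W/4 = -W**2/2)
B = 413 (B = 59*7 = 413)
sqrt(d(-12) + B) = sqrt(-1/2*(-12)**2 + 413) = sqrt(-1/2*144 + 413) = sqrt(-72 + 413) = sqrt(341)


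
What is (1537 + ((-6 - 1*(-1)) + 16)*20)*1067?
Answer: 1874719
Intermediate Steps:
(1537 + ((-6 - 1*(-1)) + 16)*20)*1067 = (1537 + ((-6 + 1) + 16)*20)*1067 = (1537 + (-5 + 16)*20)*1067 = (1537 + 11*20)*1067 = (1537 + 220)*1067 = 1757*1067 = 1874719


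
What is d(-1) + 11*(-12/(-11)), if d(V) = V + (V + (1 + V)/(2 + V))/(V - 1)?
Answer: 23/2 ≈ 11.500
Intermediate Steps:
d(V) = V + (V + (1 + V)/(2 + V))/(-1 + V)
d(-1) + 11*(-12/(-11)) = (1 - 1 + (-1)**3 + 2*(-1)**2)/(-2 - 1 + (-1)**2) + 11*(-12/(-11)) = (1 - 1 - 1 + 2*1)/(-2 - 1 + 1) + 11*(-12*(-1/11)) = (1 - 1 - 1 + 2)/(-2) + 11*(12/11) = -1/2*1 + 12 = -1/2 + 12 = 23/2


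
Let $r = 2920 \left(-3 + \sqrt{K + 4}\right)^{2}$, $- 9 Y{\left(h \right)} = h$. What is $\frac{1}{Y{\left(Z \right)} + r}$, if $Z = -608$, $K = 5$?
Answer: $\frac{9}{608} \approx 0.014803$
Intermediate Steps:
$Y{\left(h \right)} = - \frac{h}{9}$
$r = 0$ ($r = 2920 \left(-3 + \sqrt{5 + 4}\right)^{2} = 2920 \left(-3 + \sqrt{9}\right)^{2} = 2920 \left(-3 + 3\right)^{2} = 2920 \cdot 0^{2} = 2920 \cdot 0 = 0$)
$\frac{1}{Y{\left(Z \right)} + r} = \frac{1}{\left(- \frac{1}{9}\right) \left(-608\right) + 0} = \frac{1}{\frac{608}{9} + 0} = \frac{1}{\frac{608}{9}} = \frac{9}{608}$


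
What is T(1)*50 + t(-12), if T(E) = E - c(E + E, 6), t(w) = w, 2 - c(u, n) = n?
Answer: 238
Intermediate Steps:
c(u, n) = 2 - n
T(E) = 4 + E (T(E) = E - (2 - 1*6) = E - (2 - 6) = E - 1*(-4) = E + 4 = 4 + E)
T(1)*50 + t(-12) = (4 + 1)*50 - 12 = 5*50 - 12 = 250 - 12 = 238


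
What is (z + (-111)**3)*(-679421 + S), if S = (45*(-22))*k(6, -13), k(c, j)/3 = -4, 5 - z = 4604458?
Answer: 3986610925444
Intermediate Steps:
z = -4604453 (z = 5 - 1*4604458 = 5 - 4604458 = -4604453)
k(c, j) = -12 (k(c, j) = 3*(-4) = -12)
S = 11880 (S = (45*(-22))*(-12) = -990*(-12) = 11880)
(z + (-111)**3)*(-679421 + S) = (-4604453 + (-111)**3)*(-679421 + 11880) = (-4604453 - 1367631)*(-667541) = -5972084*(-667541) = 3986610925444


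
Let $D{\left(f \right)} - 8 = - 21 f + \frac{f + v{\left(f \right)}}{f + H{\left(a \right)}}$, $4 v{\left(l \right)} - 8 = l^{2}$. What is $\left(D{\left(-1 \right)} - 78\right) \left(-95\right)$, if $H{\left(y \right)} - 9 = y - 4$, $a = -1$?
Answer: $\frac{55385}{12} \approx 4615.4$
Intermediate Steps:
$v{\left(l \right)} = 2 + \frac{l^{2}}{4}$
$H{\left(y \right)} = 5 + y$ ($H{\left(y \right)} = 9 + \left(y - 4\right) = 9 + \left(-4 + y\right) = 5 + y$)
$D{\left(f \right)} = 8 - 21 f + \frac{2 + f + \frac{f^{2}}{4}}{4 + f}$ ($D{\left(f \right)} = 8 - \left(21 f - \frac{f + \left(2 + \frac{f^{2}}{4}\right)}{f + \left(5 - 1\right)}\right) = 8 - \left(21 f - \frac{2 + f + \frac{f^{2}}{4}}{f + 4}\right) = 8 - \left(21 f - \frac{2 + f + \frac{f^{2}}{4}}{4 + f}\right) = 8 - 21 f + \frac{2 + f + \frac{f^{2}}{4}}{4 + f}$)
$\left(D{\left(-1 \right)} - 78\right) \left(-95\right) = \left(\frac{136 - -300 - 83 \left(-1\right)^{2}}{4 \left(4 - 1\right)} - 78\right) \left(-95\right) = \left(\frac{136 + 300 - 83}{4 \cdot 3} - 78\right) \left(-95\right) = \left(\frac{1}{4} \cdot \frac{1}{3} \left(136 + 300 - 83\right) - 78\right) \left(-95\right) = \left(\frac{1}{4} \cdot \frac{1}{3} \cdot 353 - 78\right) \left(-95\right) = \left(\frac{353}{12} - 78\right) \left(-95\right) = \left(- \frac{583}{12}\right) \left(-95\right) = \frac{55385}{12}$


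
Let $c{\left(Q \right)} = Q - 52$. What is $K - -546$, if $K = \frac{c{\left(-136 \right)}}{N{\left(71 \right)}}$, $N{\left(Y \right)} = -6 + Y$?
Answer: $\frac{35302}{65} \approx 543.11$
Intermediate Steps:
$c{\left(Q \right)} = -52 + Q$ ($c{\left(Q \right)} = Q - 52 = -52 + Q$)
$K = - \frac{188}{65}$ ($K = \frac{-52 - 136}{-6 + 71} = - \frac{188}{65} \approx -2.8923$)
$K - -546 = - \frac{188}{65} - -546 = - \frac{188}{65} + 546 = \frac{35302}{65}$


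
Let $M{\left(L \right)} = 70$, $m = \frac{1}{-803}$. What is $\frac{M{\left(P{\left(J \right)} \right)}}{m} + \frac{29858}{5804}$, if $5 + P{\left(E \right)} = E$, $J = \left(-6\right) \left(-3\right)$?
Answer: $- \frac{163106491}{2902} \approx -56205.0$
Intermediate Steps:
$J = 18$
$P{\left(E \right)} = -5 + E$
$m = - \frac{1}{803} \approx -0.0012453$
$\frac{M{\left(P{\left(J \right)} \right)}}{m} + \frac{29858}{5804} = \frac{70}{- \frac{1}{803}} + \frac{29858}{5804} = 70 \left(-803\right) + 29858 \cdot \frac{1}{5804} = -56210 + \frac{14929}{2902} = - \frac{163106491}{2902}$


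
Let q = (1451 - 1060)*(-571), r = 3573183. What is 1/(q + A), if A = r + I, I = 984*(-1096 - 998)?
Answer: 1/1289426 ≈ 7.7554e-7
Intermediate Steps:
I = -2060496 (I = 984*(-2094) = -2060496)
A = 1512687 (A = 3573183 - 2060496 = 1512687)
q = -223261 (q = 391*(-571) = -223261)
1/(q + A) = 1/(-223261 + 1512687) = 1/1289426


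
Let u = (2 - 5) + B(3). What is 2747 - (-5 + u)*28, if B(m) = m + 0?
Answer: 2887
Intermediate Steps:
B(m) = m
u = 0 (u = (2 - 5) + 3 = -3 + 3 = 0)
2747 - (-5 + u)*28 = 2747 - (-5 + 0)*28 = 2747 - (-5)*28 = 2747 - 1*(-140) = 2747 + 140 = 2887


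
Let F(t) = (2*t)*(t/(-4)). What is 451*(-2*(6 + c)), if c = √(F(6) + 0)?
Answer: -5412 - 2706*I*√2 ≈ -5412.0 - 3826.9*I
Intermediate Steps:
F(t) = -t²/2 (F(t) = (2*t)*(t*(-¼)) = (2*t)*(-t/4) = -t²/2)
c = 3*I*√2 (c = √(-½*6² + 0) = √(-½*36 + 0) = √(-18 + 0) = √(-18) = 3*I*√2 ≈ 4.2426*I)
451*(-2*(6 + c)) = 451*(-2*(6 + 3*I*√2)) = 451*(-12 - 6*I*√2) = -5412 - 2706*I*√2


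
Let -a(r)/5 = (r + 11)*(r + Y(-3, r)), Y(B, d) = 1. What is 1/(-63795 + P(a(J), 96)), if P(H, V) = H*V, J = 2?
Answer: -1/82515 ≈ -1.2119e-5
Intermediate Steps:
a(r) = -5*(1 + r)*(11 + r) (a(r) = -5*(r + 11)*(r + 1) = -5*(11 + r)*(1 + r) = -5*(1 + r)*(11 + r))
1/(-63795 + P(a(J), 96)) = 1/(-63795 + (-55 - 60*2 - 5*2²)*96) = 1/(-63795 + (-55 - 120 - 5*4)*96) = 1/(-63795 + (-55 - 120 - 20)*96) = 1/(-63795 - 195*96) = 1/(-63795 - 18720) = 1/(-82515) = -1/82515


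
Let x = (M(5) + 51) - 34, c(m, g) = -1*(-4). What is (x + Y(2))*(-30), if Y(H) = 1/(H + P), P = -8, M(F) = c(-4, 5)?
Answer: -625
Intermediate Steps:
c(m, g) = 4
M(F) = 4
x = 21 (x = (4 + 51) - 34 = 55 - 34 = 21)
Y(H) = 1/(-8 + H) (Y(H) = 1/(H - 8) = 1/(-8 + H))
(x + Y(2))*(-30) = (21 + 1/(-8 + 2))*(-30) = (21 + 1/(-6))*(-30) = (21 - ⅙)*(-30) = (125/6)*(-30) = -625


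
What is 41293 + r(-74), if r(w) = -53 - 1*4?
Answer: 41236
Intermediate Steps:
r(w) = -57 (r(w) = -53 - 4 = -57)
41293 + r(-74) = 41293 - 57 = 41236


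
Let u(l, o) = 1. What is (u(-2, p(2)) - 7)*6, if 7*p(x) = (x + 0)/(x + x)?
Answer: -36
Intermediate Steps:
p(x) = 1/14 (p(x) = ((x + 0)/(x + x))/7 = (x/((2*x)))/7 = (x*(1/(2*x)))/7 = (⅐)*(½) = 1/14)
(u(-2, p(2)) - 7)*6 = (1 - 7)*6 = -6*6 = -36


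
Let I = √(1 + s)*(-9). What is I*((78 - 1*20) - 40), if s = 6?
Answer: -162*√7 ≈ -428.61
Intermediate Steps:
I = -9*√7 (I = √(1 + 6)*(-9) = √7*(-9) = -9*√7 ≈ -23.812)
I*((78 - 1*20) - 40) = (-9*√7)*((78 - 1*20) - 40) = (-9*√7)*((78 - 20) - 40) = (-9*√7)*(58 - 40) = -9*√7*18 = -162*√7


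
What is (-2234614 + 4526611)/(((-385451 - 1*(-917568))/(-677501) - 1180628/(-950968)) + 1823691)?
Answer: 7238685716732074/5759662554062815 ≈ 1.2568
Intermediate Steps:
(-2234614 + 4526611)/(((-385451 - 1*(-917568))/(-677501) - 1180628/(-950968)) + 1823691) = 2291997/(((-385451 + 917568)*(-1/677501) - 1180628*(-1/950968)) + 1823691) = 2291997/((532117*(-1/677501) + 295157/237742) + 1823691) = 2291997/((-31301/39853 + 295157/237742) + 1823691) = 2291997/(4321329579/9474731926 + 1823691) = 2291997/(17278987662188445/9474731926) = 2291997*(9474731926/17278987662188445) = 7238685716732074/5759662554062815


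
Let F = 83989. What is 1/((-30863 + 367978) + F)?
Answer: 1/421104 ≈ 2.3747e-6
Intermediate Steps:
1/((-30863 + 367978) + F) = 1/((-30863 + 367978) + 83989) = 1/(337115 + 83989) = 1/421104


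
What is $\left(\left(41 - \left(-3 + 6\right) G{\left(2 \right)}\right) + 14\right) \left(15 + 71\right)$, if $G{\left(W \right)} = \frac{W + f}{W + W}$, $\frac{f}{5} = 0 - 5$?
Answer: $\frac{12427}{2} \approx 6213.5$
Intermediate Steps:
$f = -25$ ($f = 5 \left(0 - 5\right) = 5 \left(-5\right) = -25$)
$G{\left(W \right)} = \frac{-25 + W}{2 W}$ ($G{\left(W \right)} = \frac{W - 25}{W + W} = \frac{-25 + W}{2 W}$)
$\left(\left(41 - \left(-3 + 6\right) G{\left(2 \right)}\right) + 14\right) \left(15 + 71\right) = \left(\left(41 - \left(-3 + 6\right) \frac{-25 + 2}{2 \cdot 2}\right) + 14\right) \left(15 + 71\right) = \left(\left(41 - 3 \cdot \frac{1}{2} \cdot \frac{1}{2} \left(-23\right)\right) + 14\right) 86 = \left(\left(41 - 3 \left(- \frac{23}{4}\right)\right) + 14\right) 86 = \left(\left(41 - - \frac{69}{4}\right) + 14\right) 86 = \left(\left(41 + \frac{69}{4}\right) + 14\right) 86 = \left(\frac{233}{4} + 14\right) 86 = \frac{289}{4} \cdot 86 = \frac{12427}{2}$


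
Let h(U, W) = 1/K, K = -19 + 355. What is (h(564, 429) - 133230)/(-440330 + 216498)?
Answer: 44765279/75207552 ≈ 0.59522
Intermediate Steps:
K = 336
h(U, W) = 1/336
(h(564, 429) - 133230)/(-440330 + 216498) = (1/336 - 133230)/(-440330 + 216498) = -44765279/336/(-223832) = -44765279/336*(-1/223832) = 44765279/75207552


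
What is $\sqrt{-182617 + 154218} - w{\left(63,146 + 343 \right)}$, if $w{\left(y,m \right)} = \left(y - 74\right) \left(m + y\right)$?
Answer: $6072 + i \sqrt{28399} \approx 6072.0 + 168.52 i$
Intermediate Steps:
$w{\left(y,m \right)} = \left(-74 + y\right) \left(m + y\right)$
$\sqrt{-182617 + 154218} - w{\left(63,146 + 343 \right)} = \sqrt{-182617 + 154218} - \left(63^{2} - 74 \left(146 + 343\right) - 4662 + \left(146 + 343\right) 63\right) = \sqrt{-28399} - \left(3969 - 36186 - 4662 + 489 \cdot 63\right) = i \sqrt{28399} - \left(3969 - 36186 - 4662 + 30807\right) = i \sqrt{28399} - -6072 = i \sqrt{28399} + 6072 = 6072 + i \sqrt{28399}$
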